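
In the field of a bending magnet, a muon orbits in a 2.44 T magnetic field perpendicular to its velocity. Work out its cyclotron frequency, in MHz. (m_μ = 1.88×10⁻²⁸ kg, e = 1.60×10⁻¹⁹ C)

f ≈ 331 MHz

f = qB/(2πm) = (1×1.60×10^-19)(2.44) / [2π(1.88×10^-28)] = 3.31×10^8 Hz.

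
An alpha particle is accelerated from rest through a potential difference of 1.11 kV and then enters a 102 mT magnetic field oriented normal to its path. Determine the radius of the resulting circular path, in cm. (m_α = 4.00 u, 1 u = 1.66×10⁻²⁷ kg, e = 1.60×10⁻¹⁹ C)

The kinetic energy gained is K = qV = (2×1.60×10^-19)(1110) = 3.55×10^-16 J.
v = √(2K/m) = 3.27×10^5 m/s.
r = mv/(qB) = (6.64×10^-27)(3.27×10^5) / [(2×1.60×10^-19)(0.102)] = 0.0665 m.

r ≈ 6.65 cm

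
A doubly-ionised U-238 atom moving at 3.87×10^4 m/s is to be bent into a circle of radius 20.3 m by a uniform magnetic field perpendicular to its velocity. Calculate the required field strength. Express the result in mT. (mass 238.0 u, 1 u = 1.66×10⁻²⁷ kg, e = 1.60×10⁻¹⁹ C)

qvB = mv²/r gives B = mv/(qr).
B = (3.95×10^-25)(3.87×10^4) / [(2×1.60×10^-19)(20.3)] = 2.35×10^-3 T.

B ≈ 2.35 mT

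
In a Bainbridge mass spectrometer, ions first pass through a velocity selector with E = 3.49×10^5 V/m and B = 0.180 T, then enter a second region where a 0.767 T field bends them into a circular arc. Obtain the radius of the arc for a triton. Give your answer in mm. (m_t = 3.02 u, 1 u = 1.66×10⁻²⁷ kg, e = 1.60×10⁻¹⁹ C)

The selector passes v = E/B = 3.49×10^5/0.180 = 1.94×10^6 m/s.
In the deflection region, r = mv/(qB₂) = (5.01×10^-27)(1.94×10^6) / [(1×1.60×10^-19)(0.767)] = 0.0792 m.

r ≈ 79.2 mm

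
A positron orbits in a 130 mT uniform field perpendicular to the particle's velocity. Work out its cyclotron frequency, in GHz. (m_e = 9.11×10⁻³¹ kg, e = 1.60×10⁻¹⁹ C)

f = qB/(2πm) = (1×1.60×10^-19)(0.130) / [2π(9.11×10^-31)] = 3.63×10^9 Hz.

f ≈ 3.63 GHz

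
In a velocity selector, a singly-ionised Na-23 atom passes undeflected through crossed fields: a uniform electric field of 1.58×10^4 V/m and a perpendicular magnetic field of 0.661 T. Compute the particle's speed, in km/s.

For zero net force, qE = qvB, so v = E/B.
v = (1.58×10^4) / (0.661) = 2.39×10^4 m/s.

v ≈ 23.9 km/s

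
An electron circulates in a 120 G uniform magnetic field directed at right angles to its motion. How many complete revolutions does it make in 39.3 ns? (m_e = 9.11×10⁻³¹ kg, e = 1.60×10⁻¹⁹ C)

N = 13

T = 2πm/(qB) = 2π(9.11×10^-31) / [(1×1.60×10^-19)(0.0120)] = 2.9812×10^-9 s.
N = t/T = 3.93×10^-8 / 2.9812×10^-9 ≈ 13.18, so 13 complete revolutions.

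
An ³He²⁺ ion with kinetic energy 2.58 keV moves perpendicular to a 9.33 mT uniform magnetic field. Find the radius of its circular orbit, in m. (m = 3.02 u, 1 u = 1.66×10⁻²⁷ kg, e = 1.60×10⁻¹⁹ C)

r ≈ 0.681 m

Convert the energy: K = 2.58 keV = 4.13×10^-16 J.
v = √(2K/m) = √(2·4.13×10^-16/5.01×10^-27) = 4.06×10^5 m/s.
r = mv/(qB) = (5.01×10^-27)(4.06×10^5) / [(2×1.60×10^-19)(9.33×10^-3)] = 0.681 m.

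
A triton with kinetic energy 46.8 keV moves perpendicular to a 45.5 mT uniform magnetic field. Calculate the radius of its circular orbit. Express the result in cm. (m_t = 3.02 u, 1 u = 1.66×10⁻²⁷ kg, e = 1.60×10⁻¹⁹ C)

r ≈ 119 cm

Convert the energy: K = 46.8 keV = 7.49×10^-15 J.
v = √(2K/m) = √(2·7.49×10^-15/5.01×10^-27) = 1.73×10^6 m/s.
r = mv/(qB) = (5.01×10^-27)(1.73×10^6) / [(1×1.60×10^-19)(0.0455)] = 1.19 m.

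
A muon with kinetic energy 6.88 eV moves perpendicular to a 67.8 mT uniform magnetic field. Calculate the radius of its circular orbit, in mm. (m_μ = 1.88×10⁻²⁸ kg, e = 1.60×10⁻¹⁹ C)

Convert the energy: K = 6.88 eV = 1.10×10^-18 J.
v = √(2K/m) = √(2·1.10×10^-18/1.88×10^-28) = 1.08×10^5 m/s.
r = mv/(qB) = (1.88×10^-28)(1.08×10^5) / [(1×1.60×10^-19)(0.0678)] = 1.88×10^-3 m.

r ≈ 1.88 mm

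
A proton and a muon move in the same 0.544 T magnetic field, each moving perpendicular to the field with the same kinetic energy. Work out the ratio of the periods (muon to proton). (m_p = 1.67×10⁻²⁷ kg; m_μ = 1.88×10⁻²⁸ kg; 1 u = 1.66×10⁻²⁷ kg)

T = 2πm/(qB) is independent of speed, so T₂/T₁ = (m₂/q₂)/(m₁/q₁).
T_{muon}/T_{proton} = (1.88×10^-28/1e) / (1.67×10^-27/1e) = 0.113.

ratio ≈ 0.113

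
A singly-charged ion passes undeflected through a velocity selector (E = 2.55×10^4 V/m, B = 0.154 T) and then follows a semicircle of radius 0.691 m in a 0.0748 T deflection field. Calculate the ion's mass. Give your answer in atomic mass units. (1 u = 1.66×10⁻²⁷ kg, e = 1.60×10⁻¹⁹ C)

m ≈ 30.1 u

v = E/B₁ = 1.66×10^5 m/s.
From r = mv/(qB₂), m = qB₂r/v = (1×1.60×10^-19)(0.0748)(0.691) / (1.66×10^5) = 4.99×10^-26 kg.
In atomic mass units: m = 4.99×10^-26 / 1.66×10^-27 = 30.1 u.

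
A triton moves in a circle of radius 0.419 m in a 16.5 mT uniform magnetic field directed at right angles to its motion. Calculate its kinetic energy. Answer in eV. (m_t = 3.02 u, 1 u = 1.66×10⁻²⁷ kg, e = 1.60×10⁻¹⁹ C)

v = qBr/m = (1×1.60×10^-19)(0.0165)(0.419) / (5.01×10^-27) = 2.21×10^5 m/s.
K = ½mv² = 0.5·(5.01×10^-27)·(2.21×10^5)² = 1.22×10^-16 J = 763 eV.

K ≈ 763 eV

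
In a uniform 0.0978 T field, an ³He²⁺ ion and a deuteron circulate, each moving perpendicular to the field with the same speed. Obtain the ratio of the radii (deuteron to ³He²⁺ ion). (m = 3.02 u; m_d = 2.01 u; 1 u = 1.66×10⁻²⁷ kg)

r = mv/(qB) ⇒ at equal v, r ∝ m/q.
r_{deuteron}/r_{³He²⁺ ion} = 1.33.

ratio ≈ 1.33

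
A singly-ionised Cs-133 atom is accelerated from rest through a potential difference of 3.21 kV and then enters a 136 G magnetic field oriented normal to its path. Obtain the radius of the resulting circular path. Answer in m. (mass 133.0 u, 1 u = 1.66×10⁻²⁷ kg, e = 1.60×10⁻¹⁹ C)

The kinetic energy gained is K = qV = (1×1.60×10^-19)(3210) = 5.14×10^-16 J.
v = √(2K/m) = 6.82×10^4 m/s.
r = mv/(qB) = (2.21×10^-25)(6.82×10^4) / [(1×1.60×10^-19)(0.0136)] = 6.92 m.

r ≈ 6.92 m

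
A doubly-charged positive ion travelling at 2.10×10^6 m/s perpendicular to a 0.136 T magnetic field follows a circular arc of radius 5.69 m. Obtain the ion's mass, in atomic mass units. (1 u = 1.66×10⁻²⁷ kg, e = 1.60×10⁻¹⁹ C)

m ≈ 71.0 u

qvB = mv²/r ⇒ m = qBr/v.
m = (2×1.60×10^-19)(0.136)(5.69) / (2.10×10^6) = 1.18×10^-25 kg = 71.0 u.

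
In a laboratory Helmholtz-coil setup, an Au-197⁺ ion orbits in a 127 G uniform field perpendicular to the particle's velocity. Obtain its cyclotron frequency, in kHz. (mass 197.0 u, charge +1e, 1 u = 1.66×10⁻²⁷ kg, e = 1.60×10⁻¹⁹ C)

f = qB/(2πm) = (1×1.60×10^-19)(0.0127) / [2π(3.27×10^-25)] = 989 Hz.

f ≈ 0.989 kHz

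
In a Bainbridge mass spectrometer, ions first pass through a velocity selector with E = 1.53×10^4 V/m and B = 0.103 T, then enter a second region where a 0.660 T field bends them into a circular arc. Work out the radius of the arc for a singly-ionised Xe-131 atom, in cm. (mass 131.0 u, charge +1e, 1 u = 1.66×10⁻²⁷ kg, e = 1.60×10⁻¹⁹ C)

The selector passes v = E/B = 1.53×10^4/0.103 = 1.49×10^5 m/s.
In the deflection region, r = mv/(qB₂) = (2.17×10^-25)(1.49×10^5) / [(1×1.60×10^-19)(0.660)] = 0.306 m.

r ≈ 30.6 cm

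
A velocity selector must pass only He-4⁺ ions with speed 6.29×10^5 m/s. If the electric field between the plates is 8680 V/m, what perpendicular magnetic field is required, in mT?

B ≈ 13.8 mT

qE = qvB ⇒ B = E/v = (8680) / (6.29×10^5) = 0.0138 T.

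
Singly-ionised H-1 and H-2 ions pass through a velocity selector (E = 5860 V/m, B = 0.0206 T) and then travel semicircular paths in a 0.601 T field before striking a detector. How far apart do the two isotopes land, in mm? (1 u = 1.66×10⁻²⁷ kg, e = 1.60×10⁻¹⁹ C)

Δd ≈ 9.82 mm

Both emerge at v = E/B₁ = 2.84×10^5 m/s.
r = mv/(qB₂), so r₁ = 4.91×10^-3 m and r₂ = 9.82×10^-3 m, giving Δr = 4.91×10^-3 m.
After a semicircle each ion lands a diameter 2r from the entry slit, so the separation is 2Δr = 9.82×10^-3 m.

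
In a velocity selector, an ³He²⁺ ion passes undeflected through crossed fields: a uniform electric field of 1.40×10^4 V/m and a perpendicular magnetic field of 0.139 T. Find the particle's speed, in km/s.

For zero net force, qE = qvB, so v = E/B.
v = (1.40×10^4) / (0.139) = 1.01×10^5 m/s.

v ≈ 101 km/s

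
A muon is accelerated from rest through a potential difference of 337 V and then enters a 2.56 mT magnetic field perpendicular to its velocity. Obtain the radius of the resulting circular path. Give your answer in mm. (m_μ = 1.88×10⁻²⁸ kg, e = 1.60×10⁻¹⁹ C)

The kinetic energy gained is K = qV = (1×1.60×10^-19)(337) = 5.39×10^-17 J.
v = √(2K/m) = 7.57×10^5 m/s.
r = mv/(qB) = (1.88×10^-28)(7.57×10^5) / [(1×1.60×10^-19)(2.56×10^-3)] = 0.348 m.

r ≈ 348 mm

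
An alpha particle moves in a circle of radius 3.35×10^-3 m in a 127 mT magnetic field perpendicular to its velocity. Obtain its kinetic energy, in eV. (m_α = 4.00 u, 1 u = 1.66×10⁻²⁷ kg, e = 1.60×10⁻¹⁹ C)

K ≈ 8.72 eV

v = qBr/m = (2×1.60×10^-19)(0.127)(3.35×10^-3) / (6.64×10^-27) = 2.05×10^4 m/s.
K = ½mv² = 0.5·(6.64×10^-27)·(2.05×10^4)² = 1.40×10^-18 J = 8.72 eV.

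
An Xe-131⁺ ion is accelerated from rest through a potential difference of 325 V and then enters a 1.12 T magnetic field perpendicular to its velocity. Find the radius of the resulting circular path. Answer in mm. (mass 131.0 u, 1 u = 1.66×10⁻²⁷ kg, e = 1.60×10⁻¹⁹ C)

r ≈ 26.5 mm

The kinetic energy gained is K = qV = (1×1.60×10^-19)(325) = 5.20×10^-17 J.
v = √(2K/m) = 2.19×10^4 m/s.
r = mv/(qB) = (2.17×10^-25)(2.19×10^4) / [(1×1.60×10^-19)(1.12)] = 0.0265 m.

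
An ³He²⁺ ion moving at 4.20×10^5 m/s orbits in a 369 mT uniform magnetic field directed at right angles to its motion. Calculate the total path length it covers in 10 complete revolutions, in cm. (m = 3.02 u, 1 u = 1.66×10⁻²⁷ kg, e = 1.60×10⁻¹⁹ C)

r = mv/(qB) = 0.0178 m, so one revolution covers 2πr = 0.112 m.
In 10 revolutions: L = 10·2πr = 1.12 m.

L ≈ 112 cm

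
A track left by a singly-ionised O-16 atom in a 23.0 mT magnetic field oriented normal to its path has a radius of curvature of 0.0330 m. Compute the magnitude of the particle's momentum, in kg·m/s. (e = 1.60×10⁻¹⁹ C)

Since qvB = mv²/r, the momentum p = mv = qBr.
p = (1×1.60×10^-19)(0.0230)(0.0330) = 1.21×10^-22 kg·m/s.

p ≈ 1.21×10^-22 kg·m/s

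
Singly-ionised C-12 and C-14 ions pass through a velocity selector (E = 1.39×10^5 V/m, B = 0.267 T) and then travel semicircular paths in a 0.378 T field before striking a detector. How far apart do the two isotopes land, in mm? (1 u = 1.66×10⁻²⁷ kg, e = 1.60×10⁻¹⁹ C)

Δd ≈ 57.2 mm

Both emerge at v = E/B₁ = 5.21×10^5 m/s.
r = mv/(qB₂), so r₁ = 0.1715 m and r₂ = 0.2000 m, giving Δr = 0.0286 m.
After a semicircle each ion lands a diameter 2r from the entry slit, so the separation is 2Δr = 0.0572 m.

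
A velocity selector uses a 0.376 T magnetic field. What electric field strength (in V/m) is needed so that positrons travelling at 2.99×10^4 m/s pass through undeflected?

qE = qvB ⇒ E = vB = (2.99×10^4)(0.376) = 1.12×10^4 V/m.

E ≈ 1.12×10^4 V/m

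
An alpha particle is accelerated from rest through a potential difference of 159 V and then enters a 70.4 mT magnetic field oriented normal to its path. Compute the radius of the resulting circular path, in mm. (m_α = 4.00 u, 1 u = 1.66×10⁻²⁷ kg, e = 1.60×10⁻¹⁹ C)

r ≈ 36.5 mm

The kinetic energy gained is K = qV = (2×1.60×10^-19)(159) = 5.09×10^-17 J.
v = √(2K/m) = 1.24×10^5 m/s.
r = mv/(qB) = (6.64×10^-27)(1.24×10^5) / [(2×1.60×10^-19)(0.0704)] = 0.0365 m.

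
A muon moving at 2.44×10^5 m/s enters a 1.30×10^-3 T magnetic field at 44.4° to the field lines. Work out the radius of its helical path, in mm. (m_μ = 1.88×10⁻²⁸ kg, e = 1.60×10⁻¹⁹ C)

Only the perpendicular component v⊥ = v sin44.4° = 1.71×10^5 m/s is bent by the field.
r = m v⊥ /(qB) = (1.88×10^-28)(1.71×10^5) / [(1×1.60×10^-19)(1.30×10^-3)] = 0.154 m.

r ≈ 154 mm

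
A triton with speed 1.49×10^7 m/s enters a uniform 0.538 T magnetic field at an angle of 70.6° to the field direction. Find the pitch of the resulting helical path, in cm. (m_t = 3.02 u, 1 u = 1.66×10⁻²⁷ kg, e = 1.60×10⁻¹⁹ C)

The velocity component along B is v∥ = v cos70.6° = 4.95×10^6 m/s.
The cyclotron period T = 2πm/(qB) = 3.66×10^-7 s is set by m, q, B alone.
Pitch = v∥·T = (4.95×10^6)(3.66×10^-7) = 1.81 m.

pitch ≈ 181 cm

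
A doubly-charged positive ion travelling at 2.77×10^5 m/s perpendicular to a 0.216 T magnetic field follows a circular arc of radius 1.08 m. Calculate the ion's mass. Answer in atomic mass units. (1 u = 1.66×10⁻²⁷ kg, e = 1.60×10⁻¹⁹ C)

qvB = mv²/r ⇒ m = qBr/v.
m = (2×1.60×10^-19)(0.216)(1.08) / (2.77×10^5) = 2.69×10^-25 kg = 162 u.

m ≈ 162 u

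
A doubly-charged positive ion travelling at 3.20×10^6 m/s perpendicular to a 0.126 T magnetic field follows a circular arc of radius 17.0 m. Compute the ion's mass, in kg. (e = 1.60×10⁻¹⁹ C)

qvB = mv²/r ⇒ m = qBr/v.
m = (2×1.60×10^-19)(0.126)(17.0) / (3.20×10^6) = 2.14×10^-25 kg.

m ≈ 2.14×10^-25 kg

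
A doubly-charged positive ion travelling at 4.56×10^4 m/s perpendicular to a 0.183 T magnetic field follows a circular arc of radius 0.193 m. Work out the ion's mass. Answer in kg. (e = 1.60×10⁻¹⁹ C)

m ≈ 2.48×10^-25 kg

qvB = mv²/r ⇒ m = qBr/v.
m = (2×1.60×10^-19)(0.183)(0.193) / (4.56×10^4) = 2.48×10^-25 kg.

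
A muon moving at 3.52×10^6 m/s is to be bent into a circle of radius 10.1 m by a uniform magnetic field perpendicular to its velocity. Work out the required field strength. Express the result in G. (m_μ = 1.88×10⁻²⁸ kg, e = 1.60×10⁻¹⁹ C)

B ≈ 4.10 G

qvB = mv²/r gives B = mv/(qr).
B = (1.88×10^-28)(3.52×10^6) / [(1×1.60×10^-19)(10.1)] = 4.10×10^-4 T.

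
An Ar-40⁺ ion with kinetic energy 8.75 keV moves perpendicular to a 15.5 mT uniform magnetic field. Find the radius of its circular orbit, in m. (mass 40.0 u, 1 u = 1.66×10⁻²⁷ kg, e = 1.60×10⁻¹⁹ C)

r ≈ 5.50 m

Convert the energy: K = 8.75 keV = 1.40×10^-15 J.
v = √(2K/m) = √(2·1.40×10^-15/6.64×10^-26) = 2.05×10^5 m/s.
r = mv/(qB) = (6.64×10^-26)(2.05×10^5) / [(1×1.60×10^-19)(0.0155)] = 5.50 m.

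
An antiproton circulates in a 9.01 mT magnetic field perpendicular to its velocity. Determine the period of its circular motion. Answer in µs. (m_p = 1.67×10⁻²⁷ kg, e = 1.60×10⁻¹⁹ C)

T ≈ 7.28 µs

The cyclotron period is independent of speed: T = 2πm/(qB).
T = 2π(1.67×10^-27) / [(1×1.60×10^-19)(9.01×10^-3)] = 7.28×10^-6 s.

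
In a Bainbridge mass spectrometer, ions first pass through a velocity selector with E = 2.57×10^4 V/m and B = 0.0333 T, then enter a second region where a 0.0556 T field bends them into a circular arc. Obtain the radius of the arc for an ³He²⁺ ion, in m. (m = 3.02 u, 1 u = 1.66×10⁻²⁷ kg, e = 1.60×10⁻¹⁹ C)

The selector passes v = E/B = 2.57×10^4/0.0333 = 7.72×10^5 m/s.
In the deflection region, r = mv/(qB₂) = (5.01×10^-27)(7.72×10^5) / [(2×1.60×10^-19)(0.0556)] = 0.217 m.

r ≈ 0.217 m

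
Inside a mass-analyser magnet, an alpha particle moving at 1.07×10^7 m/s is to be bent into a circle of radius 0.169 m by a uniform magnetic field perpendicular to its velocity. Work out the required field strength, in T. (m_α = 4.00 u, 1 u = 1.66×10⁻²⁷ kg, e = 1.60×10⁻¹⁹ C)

qvB = mv²/r gives B = mv/(qr).
B = (6.64×10^-27)(1.07×10^7) / [(2×1.60×10^-19)(0.169)] = 1.31 T.

B ≈ 1.31 T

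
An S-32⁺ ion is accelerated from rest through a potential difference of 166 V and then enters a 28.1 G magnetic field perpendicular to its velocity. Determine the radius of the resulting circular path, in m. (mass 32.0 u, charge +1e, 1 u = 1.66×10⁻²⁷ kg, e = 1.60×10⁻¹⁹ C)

r ≈ 3.74 m

The kinetic energy gained is K = qV = (1×1.60×10^-19)(166) = 2.66×10^-17 J.
v = √(2K/m) = 3.16×10^4 m/s.
r = mv/(qB) = (5.31×10^-26)(3.16×10^4) / [(1×1.60×10^-19)(2.81×10^-3)] = 3.74 m.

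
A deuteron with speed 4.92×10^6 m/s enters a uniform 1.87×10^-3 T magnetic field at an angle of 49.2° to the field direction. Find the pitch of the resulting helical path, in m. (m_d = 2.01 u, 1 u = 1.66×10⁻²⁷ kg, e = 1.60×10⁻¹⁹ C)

The velocity component along B is v∥ = v cos49.2° = 3.21×10^6 m/s.
The cyclotron period T = 2πm/(qB) = 7.01×10^-5 s is set by m, q, B alone.
Pitch = v∥·T = (3.21×10^6)(7.01×10^-5) = 225 m.

pitch ≈ 225 m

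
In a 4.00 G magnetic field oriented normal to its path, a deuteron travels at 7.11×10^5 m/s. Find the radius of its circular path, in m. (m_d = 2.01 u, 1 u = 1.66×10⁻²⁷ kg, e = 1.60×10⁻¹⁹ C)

The magnetic force provides the centripetal force: qvB = mv²/r, so r = mv/(qB).
r = (3.34×10^-27 kg)(7.11×10^5 m/s) / [(1×1.60×10^-19 C)(4.00×10^-4 T)] = 37.1 m.

r ≈ 37.1 m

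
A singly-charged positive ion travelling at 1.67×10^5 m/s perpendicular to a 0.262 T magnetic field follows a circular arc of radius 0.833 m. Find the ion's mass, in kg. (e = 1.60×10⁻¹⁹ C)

m ≈ 2.09×10^-25 kg

qvB = mv²/r ⇒ m = qBr/v.
m = (1×1.60×10^-19)(0.262)(0.833) / (1.67×10^5) = 2.09×10^-25 kg.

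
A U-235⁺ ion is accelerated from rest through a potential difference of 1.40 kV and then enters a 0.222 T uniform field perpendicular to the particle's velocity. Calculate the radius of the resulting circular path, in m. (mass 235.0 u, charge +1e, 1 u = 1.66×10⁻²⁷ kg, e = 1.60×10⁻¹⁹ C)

r ≈ 0.372 m

The kinetic energy gained is K = qV = (1×1.60×10^-19)(1400) = 2.24×10^-16 J.
v = √(2K/m) = 3.39×10^4 m/s.
r = mv/(qB) = (3.90×10^-25)(3.39×10^4) / [(1×1.60×10^-19)(0.222)] = 0.372 m.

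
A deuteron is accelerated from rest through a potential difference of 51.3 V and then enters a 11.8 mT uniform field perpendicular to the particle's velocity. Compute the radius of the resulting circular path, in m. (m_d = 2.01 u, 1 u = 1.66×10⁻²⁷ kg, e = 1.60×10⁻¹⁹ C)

The kinetic energy gained is K = qV = (1×1.60×10^-19)(51.3) = 8.21×10^-18 J.
v = √(2K/m) = 7.01×10^4 m/s.
r = mv/(qB) = (3.34×10^-27)(7.01×10^4) / [(1×1.60×10^-19)(0.0118)] = 0.124 m.

r ≈ 0.124 m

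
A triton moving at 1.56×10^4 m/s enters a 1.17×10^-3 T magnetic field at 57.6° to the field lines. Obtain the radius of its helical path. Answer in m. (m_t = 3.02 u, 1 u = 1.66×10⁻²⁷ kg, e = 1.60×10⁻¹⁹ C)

Only the perpendicular component v⊥ = v sin57.6° = 1.32×10^4 m/s is bent by the field.
r = m v⊥ /(qB) = (5.01×10^-27)(1.32×10^4) / [(1×1.60×10^-19)(1.17×10^-3)] = 0.353 m.

r ≈ 0.353 m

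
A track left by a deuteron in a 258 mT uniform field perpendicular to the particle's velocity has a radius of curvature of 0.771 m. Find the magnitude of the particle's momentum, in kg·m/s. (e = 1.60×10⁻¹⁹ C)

p ≈ 3.18×10^-20 kg·m/s

Since qvB = mv²/r, the momentum p = mv = qBr.
p = (1×1.60×10^-19)(0.258)(0.771) = 3.18×10^-20 kg·m/s.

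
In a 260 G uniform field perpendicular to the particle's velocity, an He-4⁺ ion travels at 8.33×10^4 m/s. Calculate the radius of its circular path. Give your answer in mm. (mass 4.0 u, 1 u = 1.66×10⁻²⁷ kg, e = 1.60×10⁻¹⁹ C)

The magnetic force provides the centripetal force: qvB = mv²/r, so r = mv/(qB).
r = (6.64×10^-27 kg)(8.33×10^4 m/s) / [(1×1.60×10^-19 C)(0.0260 T)] = 0.133 m.

r ≈ 133 mm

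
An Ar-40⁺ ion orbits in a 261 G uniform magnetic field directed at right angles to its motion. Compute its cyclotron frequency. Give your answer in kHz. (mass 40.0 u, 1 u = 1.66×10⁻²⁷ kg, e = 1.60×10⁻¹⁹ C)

f = qB/(2πm) = (1×1.60×10^-19)(0.0261) / [2π(6.64×10^-26)] = 1.00×10^4 Hz.

f ≈ 10.0 kHz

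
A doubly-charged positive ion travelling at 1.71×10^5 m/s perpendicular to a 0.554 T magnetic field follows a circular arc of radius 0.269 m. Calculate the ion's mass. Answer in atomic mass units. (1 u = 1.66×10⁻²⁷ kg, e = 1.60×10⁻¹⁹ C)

qvB = mv²/r ⇒ m = qBr/v.
m = (2×1.60×10^-19)(0.554)(0.269) / (1.71×10^5) = 2.79×10^-25 kg = 168 u.

m ≈ 168 u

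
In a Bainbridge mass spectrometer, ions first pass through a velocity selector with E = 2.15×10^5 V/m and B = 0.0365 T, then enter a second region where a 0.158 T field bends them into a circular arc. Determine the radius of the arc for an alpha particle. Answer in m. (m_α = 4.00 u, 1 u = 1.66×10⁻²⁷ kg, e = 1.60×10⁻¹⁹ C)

The selector passes v = E/B = 2.15×10^5/0.0365 = 5.89×10^6 m/s.
In the deflection region, r = mv/(qB₂) = (6.64×10^-27)(5.89×10^6) / [(2×1.60×10^-19)(0.158)] = 0.774 m.

r ≈ 0.774 m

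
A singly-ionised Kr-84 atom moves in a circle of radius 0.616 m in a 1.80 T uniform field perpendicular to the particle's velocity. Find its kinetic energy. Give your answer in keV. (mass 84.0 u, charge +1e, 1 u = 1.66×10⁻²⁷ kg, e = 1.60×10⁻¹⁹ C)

v = qBr/m = (1×1.60×10^-19)(1.80)(0.616) / (1.39×10^-25) = 1.27×10^6 m/s.
K = ½mv² = 0.5·(1.39×10^-25)·(1.27×10^6)² = 1.13×10^-13 J = 705 keV.

K ≈ 705 keV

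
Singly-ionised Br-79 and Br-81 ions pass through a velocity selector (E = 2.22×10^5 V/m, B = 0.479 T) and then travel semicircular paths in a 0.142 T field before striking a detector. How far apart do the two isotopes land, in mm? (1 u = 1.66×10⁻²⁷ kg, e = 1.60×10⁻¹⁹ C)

Both emerge at v = E/B₁ = 4.63×10^5 m/s.
r = mv/(qB₂), so r₁ = 2.6751 m and r₂ = 2.7429 m, giving Δr = 0.0677 m.
After a semicircle each ion lands a diameter 2r from the entry slit, so the separation is 2Δr = 0.135 m.

Δd ≈ 135 mm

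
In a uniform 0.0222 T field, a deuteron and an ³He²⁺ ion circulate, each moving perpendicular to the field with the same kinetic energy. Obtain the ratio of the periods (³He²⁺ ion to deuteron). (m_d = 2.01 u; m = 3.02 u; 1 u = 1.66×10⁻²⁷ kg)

T = 2πm/(qB) is independent of speed, so T₂/T₁ = (m₂/q₂)/(m₁/q₁).
T_{³He²⁺ ion}/T_{deuteron} = (5.01×10^-27/2e) / (3.34×10^-27/1e) = 0.751.

ratio ≈ 0.751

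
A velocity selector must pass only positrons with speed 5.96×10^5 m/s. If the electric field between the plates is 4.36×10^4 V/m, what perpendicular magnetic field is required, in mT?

qE = qvB ⇒ B = E/v = (4.36×10^4) / (5.96×10^5) = 0.0732 T.

B ≈ 73.2 mT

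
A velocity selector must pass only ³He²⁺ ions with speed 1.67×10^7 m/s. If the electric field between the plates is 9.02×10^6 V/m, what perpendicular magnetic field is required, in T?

B ≈ 0.540 T

qE = qvB ⇒ B = E/v = (9.02×10^6) / (1.67×10^7) = 0.540 T.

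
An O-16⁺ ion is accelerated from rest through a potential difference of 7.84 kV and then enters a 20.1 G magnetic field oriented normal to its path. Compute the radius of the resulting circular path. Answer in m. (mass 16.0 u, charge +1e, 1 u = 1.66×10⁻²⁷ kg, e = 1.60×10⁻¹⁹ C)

The kinetic energy gained is K = qV = (1×1.60×10^-19)(7840) = 1.25×10^-15 J.
v = √(2K/m) = 3.07×10^5 m/s.
r = mv/(qB) = (2.66×10^-26)(3.07×10^5) / [(1×1.60×10^-19)(2.01×10^-3)] = 25.4 m.

r ≈ 25.4 m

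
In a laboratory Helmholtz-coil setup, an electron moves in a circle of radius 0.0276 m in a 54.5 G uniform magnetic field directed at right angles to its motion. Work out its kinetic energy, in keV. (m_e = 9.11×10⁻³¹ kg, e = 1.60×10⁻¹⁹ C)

K ≈ 1.99 keV

v = qBr/m = (1×1.60×10^-19)(5.45×10^-3)(0.0276) / (9.11×10^-31) = 2.64×10^7 m/s.
K = ½mv² = 0.5·(9.11×10^-31)·(2.64×10^7)² = 3.18×10^-16 J = 1.99 keV.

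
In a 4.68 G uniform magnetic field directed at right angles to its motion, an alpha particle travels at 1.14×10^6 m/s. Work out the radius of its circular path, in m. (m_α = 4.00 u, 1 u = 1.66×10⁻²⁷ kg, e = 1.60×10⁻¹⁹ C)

The magnetic force provides the centripetal force: qvB = mv²/r, so r = mv/(qB).
r = (6.64×10^-27 kg)(1.14×10^6 m/s) / [(2×1.60×10^-19 C)(4.68×10^-4 T)] = 50.5 m.

r ≈ 50.5 m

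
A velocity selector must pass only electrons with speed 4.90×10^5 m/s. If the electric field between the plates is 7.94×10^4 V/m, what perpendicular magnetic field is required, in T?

qE = qvB ⇒ B = E/v = (7.94×10^4) / (4.90×10^5) = 0.162 T.

B ≈ 0.162 T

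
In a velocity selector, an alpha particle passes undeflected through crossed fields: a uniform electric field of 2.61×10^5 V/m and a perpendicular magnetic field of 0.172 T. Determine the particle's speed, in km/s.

For zero net force, qE = qvB, so v = E/B.
v = (2.61×10^5) / (0.172) = 1.52×10^6 m/s.

v ≈ 1520 km/s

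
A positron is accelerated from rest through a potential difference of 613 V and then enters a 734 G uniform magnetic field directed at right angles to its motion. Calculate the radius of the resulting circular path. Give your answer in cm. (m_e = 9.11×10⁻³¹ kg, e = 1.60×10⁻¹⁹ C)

The kinetic energy gained is K = qV = (1×1.60×10^-19)(613) = 9.81×10^-17 J.
v = √(2K/m) = 1.47×10^7 m/s.
r = mv/(qB) = (9.11×10^-31)(1.47×10^7) / [(1×1.60×10^-19)(0.0734)] = 1.14×10^-3 m.

r ≈ 0.114 cm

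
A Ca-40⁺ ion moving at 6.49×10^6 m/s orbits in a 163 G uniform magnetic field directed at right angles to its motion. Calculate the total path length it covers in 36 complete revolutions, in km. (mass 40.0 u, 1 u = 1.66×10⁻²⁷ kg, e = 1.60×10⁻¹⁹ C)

r = mv/(qB) = 165 m, so one revolution covers 2πr = 1040 m.
In 36 revolutions: L = 36·2πr = 3.74×10^4 m.

L ≈ 37.4 km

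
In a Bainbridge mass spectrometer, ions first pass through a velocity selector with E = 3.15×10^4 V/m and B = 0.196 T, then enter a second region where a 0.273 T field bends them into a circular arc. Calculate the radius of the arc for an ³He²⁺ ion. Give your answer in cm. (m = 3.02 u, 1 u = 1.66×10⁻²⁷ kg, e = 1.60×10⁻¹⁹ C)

The selector passes v = E/B = 3.15×10^4/0.196 = 1.61×10^5 m/s.
In the deflection region, r = mv/(qB₂) = (5.01×10^-27)(1.61×10^5) / [(2×1.60×10^-19)(0.273)] = 9.22×10^-3 m.

r ≈ 0.922 cm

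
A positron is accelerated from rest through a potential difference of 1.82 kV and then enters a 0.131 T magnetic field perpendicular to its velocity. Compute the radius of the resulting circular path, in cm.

The kinetic energy gained is K = qV = (1×1.60×10^-19)(1820) = 2.91×10^-16 J.
v = √(2K/m) = 2.53×10^7 m/s.
r = mv/(qB) = (9.11×10^-31)(2.53×10^7) / [(1×1.60×10^-19)(0.131)] = 1.10×10^-3 m.

r ≈ 0.110 cm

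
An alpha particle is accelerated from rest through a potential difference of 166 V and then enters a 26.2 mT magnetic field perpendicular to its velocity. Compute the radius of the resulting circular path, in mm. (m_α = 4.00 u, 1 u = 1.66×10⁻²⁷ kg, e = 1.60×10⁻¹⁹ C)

r ≈ 100 mm

The kinetic energy gained is K = qV = (2×1.60×10^-19)(166) = 5.31×10^-17 J.
v = √(2K/m) = 1.26×10^5 m/s.
r = mv/(qB) = (6.64×10^-27)(1.26×10^5) / [(2×1.60×10^-19)(0.0262)] = 0.100 m.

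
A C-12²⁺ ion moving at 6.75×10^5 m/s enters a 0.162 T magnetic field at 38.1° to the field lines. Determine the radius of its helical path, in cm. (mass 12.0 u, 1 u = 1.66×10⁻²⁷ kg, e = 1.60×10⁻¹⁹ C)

Only the perpendicular component v⊥ = v sin38.1° = 4.16×10^5 m/s is bent by the field.
r = m v⊥ /(qB) = (1.99×10^-26)(4.16×10^5) / [(2×1.60×10^-19)(0.162)] = 0.160 m.

r ≈ 16.0 cm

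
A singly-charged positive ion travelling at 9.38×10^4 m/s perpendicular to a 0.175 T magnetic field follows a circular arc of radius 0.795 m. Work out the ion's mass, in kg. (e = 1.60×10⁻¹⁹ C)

m ≈ 2.37×10^-25 kg

qvB = mv²/r ⇒ m = qBr/v.
m = (1×1.60×10^-19)(0.175)(0.795) / (9.38×10^4) = 2.37×10^-25 kg.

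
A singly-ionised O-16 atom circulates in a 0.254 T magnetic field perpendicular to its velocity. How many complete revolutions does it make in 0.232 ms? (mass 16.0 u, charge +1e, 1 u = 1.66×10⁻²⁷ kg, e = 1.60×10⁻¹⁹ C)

N = 56

T = 2πm/(qB) = 2π(2.656×10^-26) / [(1×1.60×10^-19)(0.254)] = 4.1063×10^-6 s.
N = t/T = 2.32×10^-4 / 4.1063×10^-6 ≈ 56.50, so 56 complete revolutions.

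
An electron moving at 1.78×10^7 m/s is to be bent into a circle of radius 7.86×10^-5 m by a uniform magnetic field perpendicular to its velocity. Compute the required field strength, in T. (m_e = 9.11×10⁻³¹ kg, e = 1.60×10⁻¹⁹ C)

qvB = mv²/r gives B = mv/(qr).
B = (9.11×10^-31)(1.78×10^7) / [(1×1.60×10^-19)(7.86×10^-5)] = 1.29 T.

B ≈ 1.29 T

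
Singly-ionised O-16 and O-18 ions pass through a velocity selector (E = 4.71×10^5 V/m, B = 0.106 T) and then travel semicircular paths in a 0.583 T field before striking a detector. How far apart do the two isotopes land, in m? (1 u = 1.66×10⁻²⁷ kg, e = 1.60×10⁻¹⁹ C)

Both emerge at v = E/B₁ = 4.44×10^6 m/s.
r = mv/(qB₂), so r₁ = 1.265 m and r₂ = 1.423 m, giving Δr = 0.158 m.
After a semicircle each ion lands a diameter 2r from the entry slit, so the separation is 2Δr = 0.316 m.

Δd ≈ 0.316 m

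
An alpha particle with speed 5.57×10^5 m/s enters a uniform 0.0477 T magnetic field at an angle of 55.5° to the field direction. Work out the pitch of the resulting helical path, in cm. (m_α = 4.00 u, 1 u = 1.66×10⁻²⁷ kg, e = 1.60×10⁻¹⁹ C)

pitch ≈ 86.2 cm

The velocity component along B is v∥ = v cos55.5° = 3.15×10^5 m/s.
The cyclotron period T = 2πm/(qB) = 2.73×10^-6 s is set by m, q, B alone.
Pitch = v∥·T = (3.15×10^5)(2.73×10^-6) = 0.862 m.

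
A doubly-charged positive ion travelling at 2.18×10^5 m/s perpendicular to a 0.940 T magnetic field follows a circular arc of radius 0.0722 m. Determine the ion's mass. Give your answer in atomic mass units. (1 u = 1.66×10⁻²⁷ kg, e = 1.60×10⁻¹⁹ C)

m ≈ 60.0 u

qvB = mv²/r ⇒ m = qBr/v.
m = (2×1.60×10^-19)(0.940)(0.0722) / (2.18×10^5) = 9.96×10^-26 kg = 60.0 u.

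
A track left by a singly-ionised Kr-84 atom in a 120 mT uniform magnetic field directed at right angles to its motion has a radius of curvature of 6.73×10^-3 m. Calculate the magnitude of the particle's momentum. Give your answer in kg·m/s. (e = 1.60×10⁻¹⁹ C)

p ≈ 1.29×10^-22 kg·m/s

Since qvB = mv²/r, the momentum p = mv = qBr.
p = (1×1.60×10^-19)(0.120)(6.73×10^-3) = 1.29×10^-22 kg·m/s.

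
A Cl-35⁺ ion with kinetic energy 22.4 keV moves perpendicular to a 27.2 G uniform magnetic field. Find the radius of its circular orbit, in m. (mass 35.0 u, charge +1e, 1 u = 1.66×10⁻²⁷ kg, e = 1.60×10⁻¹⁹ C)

Convert the energy: K = 22.4 keV = 3.58×10^-15 J.
v = √(2K/m) = √(2·3.58×10^-15/5.81×10^-26) = 3.51×10^5 m/s.
r = mv/(qB) = (5.81×10^-26)(3.51×10^5) / [(1×1.60×10^-19)(2.72×10^-3)] = 46.9 m.

r ≈ 46.9 m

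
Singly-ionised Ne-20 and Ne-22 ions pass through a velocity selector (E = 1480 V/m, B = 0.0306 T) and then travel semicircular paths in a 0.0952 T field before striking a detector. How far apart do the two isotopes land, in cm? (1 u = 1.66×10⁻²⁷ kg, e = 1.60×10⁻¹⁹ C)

Δd ≈ 2.11 cm

Both emerge at v = E/B₁ = 4.84×10^4 m/s.
r = mv/(qB₂), so r₁ = 0.1054 m and r₂ = 0.1160 m, giving Δr = 0.0105 m.
After a semicircle each ion lands a diameter 2r from the entry slit, so the separation is 2Δr = 0.0211 m.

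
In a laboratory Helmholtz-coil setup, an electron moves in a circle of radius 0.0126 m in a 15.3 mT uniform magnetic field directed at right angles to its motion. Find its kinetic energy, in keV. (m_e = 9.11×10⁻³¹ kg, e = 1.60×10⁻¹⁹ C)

K ≈ 3.26 keV

v = qBr/m = (1×1.60×10^-19)(0.0153)(0.0126) / (9.11×10^-31) = 3.39×10^7 m/s.
K = ½mv² = 0.5·(9.11×10^-31)·(3.39×10^7)² = 5.22×10^-16 J = 3.26 keV.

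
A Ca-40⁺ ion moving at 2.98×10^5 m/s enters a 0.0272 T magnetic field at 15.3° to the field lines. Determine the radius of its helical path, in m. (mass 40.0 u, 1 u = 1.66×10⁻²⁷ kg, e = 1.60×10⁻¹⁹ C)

Only the perpendicular component v⊥ = v sin15.3° = 7.86×10^4 m/s is bent by the field.
r = m v⊥ /(qB) = (6.64×10^-26)(7.86×10^4) / [(1×1.60×10^-19)(0.0272)] = 1.20 m.

r ≈ 1.20 m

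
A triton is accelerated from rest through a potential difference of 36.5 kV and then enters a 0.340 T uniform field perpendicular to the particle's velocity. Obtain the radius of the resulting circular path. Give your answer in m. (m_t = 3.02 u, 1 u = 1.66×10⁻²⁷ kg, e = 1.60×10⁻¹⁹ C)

The kinetic energy gained is K = qV = (1×1.60×10^-19)(3.65×10^4) = 5.84×10^-15 J.
v = √(2K/m) = 1.53×10^6 m/s.
r = mv/(qB) = (5.01×10^-27)(1.53×10^6) / [(1×1.60×10^-19)(0.340)] = 0.141 m.

r ≈ 0.141 m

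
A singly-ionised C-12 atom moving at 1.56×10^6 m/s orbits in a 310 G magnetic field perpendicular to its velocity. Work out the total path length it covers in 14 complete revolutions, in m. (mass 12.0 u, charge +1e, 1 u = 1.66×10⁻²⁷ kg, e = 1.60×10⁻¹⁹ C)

r = mv/(qB) = 6.27 m, so one revolution covers 2πr = 39.4 m.
In 14 revolutions: L = 14·2πr = 551 m.

L ≈ 551 m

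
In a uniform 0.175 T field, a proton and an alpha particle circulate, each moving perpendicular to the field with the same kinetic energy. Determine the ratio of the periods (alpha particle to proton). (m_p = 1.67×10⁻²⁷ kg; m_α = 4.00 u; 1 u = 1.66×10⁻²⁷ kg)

ratio ≈ 1.99

T = 2πm/(qB) is independent of speed, so T₂/T₁ = (m₂/q₂)/(m₁/q₁).
T_{alpha particle}/T_{proton} = (6.64×10^-27/2e) / (1.67×10^-27/1e) = 1.99.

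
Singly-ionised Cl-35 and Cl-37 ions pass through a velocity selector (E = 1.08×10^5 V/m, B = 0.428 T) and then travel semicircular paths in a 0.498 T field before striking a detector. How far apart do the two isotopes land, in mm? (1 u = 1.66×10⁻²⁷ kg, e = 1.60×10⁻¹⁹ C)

Both emerge at v = E/B₁ = 2.52×10^5 m/s.
r = mv/(qB₂), so r₁ = 0.1840 m and r₂ = 0.1945 m, giving Δr = 0.0105 m.
After a semicircle each ion lands a diameter 2r from the entry slit, so the separation is 2Δr = 0.0210 m.

Δd ≈ 21.0 mm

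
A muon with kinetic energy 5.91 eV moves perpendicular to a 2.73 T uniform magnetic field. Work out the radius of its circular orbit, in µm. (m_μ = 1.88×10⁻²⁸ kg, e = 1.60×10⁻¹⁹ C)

r ≈ 43.2 µm

Convert the energy: K = 5.91 eV = 9.46×10^-19 J.
v = √(2K/m) = √(2·9.46×10^-19/1.88×10^-28) = 1.00×10^5 m/s.
r = mv/(qB) = (1.88×10^-28)(1.00×10^5) / [(1×1.60×10^-19)(2.73)] = 4.32×10^-5 m.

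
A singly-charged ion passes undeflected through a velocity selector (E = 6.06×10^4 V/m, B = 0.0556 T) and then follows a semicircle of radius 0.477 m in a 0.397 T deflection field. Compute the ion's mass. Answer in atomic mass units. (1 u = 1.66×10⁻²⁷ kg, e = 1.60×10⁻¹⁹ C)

m ≈ 16.7 u

v = E/B₁ = 1.09×10^6 m/s.
From r = mv/(qB₂), m = qB₂r/v = (1×1.60×10^-19)(0.397)(0.477) / (1.09×10^6) = 2.78×10^-26 kg.
In atomic mass units: m = 2.78×10^-26 / 1.66×10^-27 = 16.7 u.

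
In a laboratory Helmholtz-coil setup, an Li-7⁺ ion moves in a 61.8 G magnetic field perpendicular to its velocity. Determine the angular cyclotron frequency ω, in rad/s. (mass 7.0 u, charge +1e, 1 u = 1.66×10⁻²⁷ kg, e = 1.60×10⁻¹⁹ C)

ω = qB/m = (1×1.60×10^-19)(6.18×10^-3) / (1.16×10^-26) = 8.51×10^4 rad/s.

ω ≈ 8.51×10^4 rad/s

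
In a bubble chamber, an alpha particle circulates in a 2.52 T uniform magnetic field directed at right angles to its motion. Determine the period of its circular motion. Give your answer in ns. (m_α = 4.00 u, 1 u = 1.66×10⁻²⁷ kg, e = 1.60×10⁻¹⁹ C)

The cyclotron period is independent of speed: T = 2πm/(qB).
T = 2π(6.64×10^-27) / [(2×1.60×10^-19)(2.52)] = 5.17×10^-8 s.

T ≈ 51.7 ns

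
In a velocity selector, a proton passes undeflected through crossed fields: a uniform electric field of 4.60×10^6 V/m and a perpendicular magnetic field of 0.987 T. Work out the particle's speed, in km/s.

For zero net force, qE = qvB, so v = E/B.
v = (4.60×10^6) / (0.987) = 4.66×10^6 m/s.

v ≈ 4660 km/s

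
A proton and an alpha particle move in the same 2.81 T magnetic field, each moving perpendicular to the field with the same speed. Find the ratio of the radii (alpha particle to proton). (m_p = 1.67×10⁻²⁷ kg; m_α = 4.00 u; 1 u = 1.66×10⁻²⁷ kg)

r = mv/(qB) ⇒ at equal v, r ∝ m/q.
r_{alpha particle}/r_{proton} = 1.99.

ratio ≈ 1.99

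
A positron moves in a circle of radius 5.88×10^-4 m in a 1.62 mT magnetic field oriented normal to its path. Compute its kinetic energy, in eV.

v = qBr/m = (1×1.60×10^-19)(1.62×10^-3)(5.88×10^-4) / (9.11×10^-31) = 1.67×10^5 m/s.
K = ½mv² = 0.5·(9.11×10^-31)·(1.67×10^5)² = 1.27×10^-20 J = 0.0797 eV.

K ≈ 0.0797 eV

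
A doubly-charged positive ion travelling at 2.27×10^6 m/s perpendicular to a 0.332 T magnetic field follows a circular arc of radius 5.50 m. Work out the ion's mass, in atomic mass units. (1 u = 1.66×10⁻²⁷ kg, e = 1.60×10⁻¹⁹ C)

qvB = mv²/r ⇒ m = qBr/v.
m = (2×1.60×10^-19)(0.332)(5.50) / (2.27×10^6) = 2.57×10^-25 kg = 155 u.

m ≈ 155 u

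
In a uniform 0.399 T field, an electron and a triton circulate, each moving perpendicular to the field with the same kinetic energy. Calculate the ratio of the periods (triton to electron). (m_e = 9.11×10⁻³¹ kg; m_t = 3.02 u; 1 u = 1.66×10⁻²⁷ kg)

T = 2πm/(qB) is independent of speed, so T₂/T₁ = (m₂/q₂)/(m₁/q₁).
T_{triton}/T_{electron} = (5.01×10^-27/1e) / (9.11×10^-31/1e) = 5500.

ratio ≈ 5500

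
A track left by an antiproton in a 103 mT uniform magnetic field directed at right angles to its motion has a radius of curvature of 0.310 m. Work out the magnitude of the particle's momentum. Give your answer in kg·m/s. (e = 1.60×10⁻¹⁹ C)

Since qvB = mv²/r, the momentum p = mv = qBr.
p = (1×1.60×10^-19)(0.103)(0.310) = 5.11×10^-21 kg·m/s.

p ≈ 5.11×10^-21 kg·m/s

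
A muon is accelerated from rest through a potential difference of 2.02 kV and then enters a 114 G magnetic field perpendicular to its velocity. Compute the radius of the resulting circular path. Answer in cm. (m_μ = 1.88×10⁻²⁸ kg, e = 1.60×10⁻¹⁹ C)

The kinetic energy gained is K = qV = (1×1.60×10^-19)(2020) = 3.23×10^-16 J.
v = √(2K/m) = 1.85×10^6 m/s.
r = mv/(qB) = (1.88×10^-28)(1.85×10^6) / [(1×1.60×10^-19)(0.0114)] = 0.191 m.

r ≈ 19.1 cm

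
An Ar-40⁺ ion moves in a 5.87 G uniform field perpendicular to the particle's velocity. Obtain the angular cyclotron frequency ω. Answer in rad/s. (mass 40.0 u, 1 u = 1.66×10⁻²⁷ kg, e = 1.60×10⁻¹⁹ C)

ω ≈ 1410 rad/s

ω = qB/m = (1×1.60×10^-19)(5.87×10^-4) / (6.64×10^-26) = 1410 rad/s.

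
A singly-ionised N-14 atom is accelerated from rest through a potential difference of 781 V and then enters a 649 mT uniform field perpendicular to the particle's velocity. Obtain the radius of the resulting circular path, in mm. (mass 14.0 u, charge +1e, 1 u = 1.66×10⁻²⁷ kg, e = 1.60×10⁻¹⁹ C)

The kinetic energy gained is K = qV = (1×1.60×10^-19)(781) = 1.25×10^-16 J.
v = √(2K/m) = 1.04×10^5 m/s.
r = mv/(qB) = (2.32×10^-26)(1.04×10^5) / [(1×1.60×10^-19)(0.649)] = 0.0232 m.

r ≈ 23.2 mm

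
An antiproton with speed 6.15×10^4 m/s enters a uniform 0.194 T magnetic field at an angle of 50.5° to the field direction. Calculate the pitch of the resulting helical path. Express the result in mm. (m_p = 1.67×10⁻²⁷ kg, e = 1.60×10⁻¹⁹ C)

The velocity component along B is v∥ = v cos50.5° = 3.91×10^4 m/s.
The cyclotron period T = 2πm/(qB) = 3.38×10^-7 s is set by m, q, B alone.
Pitch = v∥·T = (3.91×10^4)(3.38×10^-7) = 0.0132 m.

pitch ≈ 13.2 mm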